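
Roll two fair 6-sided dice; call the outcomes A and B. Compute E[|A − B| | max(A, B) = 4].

12/7

Outcomes with max(A, B) = 4: (1,4), (2,4), (3,4), (4,1), (4,2), (4,3), (4,4), each with probability 1/36.
E[|A − B| | max(A, B) = 4] = (3 + 2 + 1 + 3 + 2 + 1 + 0) / 7 = 12/7.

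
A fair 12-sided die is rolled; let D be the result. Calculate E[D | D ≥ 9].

Given D ≥ 9, D is equally likely to be any of {9, 10, 11, 12}.
E[D | D ≥ 9] = (9 + 10 + 11 + 12) / 4 = 21/2.

21/2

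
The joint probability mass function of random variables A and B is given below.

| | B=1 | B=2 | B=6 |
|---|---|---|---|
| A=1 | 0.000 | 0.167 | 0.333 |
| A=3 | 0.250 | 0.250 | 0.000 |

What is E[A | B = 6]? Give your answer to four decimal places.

1.0000

P(B = 6) = 0.333.
Σ A·P over the event = 1·(0.333) = 0.333.
E[A | B = 6] = (0.333) / (0.333) = 1.0000.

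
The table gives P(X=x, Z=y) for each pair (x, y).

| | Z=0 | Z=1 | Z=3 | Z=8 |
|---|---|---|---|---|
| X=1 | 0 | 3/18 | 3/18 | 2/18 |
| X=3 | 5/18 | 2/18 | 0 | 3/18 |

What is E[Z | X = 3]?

13/5

P(X = 3) = 5/9.
Summing Z·P(X=x,Z=y) over the conditioning event gives 13/9.
E[Z | X = 3] = (13/9) / (5/9) = 13/5.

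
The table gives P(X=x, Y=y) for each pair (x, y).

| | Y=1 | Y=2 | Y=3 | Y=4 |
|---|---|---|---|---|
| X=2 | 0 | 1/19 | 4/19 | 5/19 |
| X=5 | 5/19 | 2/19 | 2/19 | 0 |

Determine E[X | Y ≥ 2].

20/7

P(Y ≥ 2) = 14/19.
Σ X·P over the event = 2·(1/19) + 2·(4/19) + 2·(5/19) + 5·(2/19) + 5·(2/19) = 40/19.
E[X | Y ≥ 2] = (40/19) / (14/19) = 20/7.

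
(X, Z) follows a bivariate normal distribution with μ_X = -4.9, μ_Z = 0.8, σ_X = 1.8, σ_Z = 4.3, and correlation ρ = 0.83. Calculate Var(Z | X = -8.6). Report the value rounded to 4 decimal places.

5.7522

Var(Z | X=x) = (1 − ρ²)·σ_Z².
Var(Z | X=-8.6) = (4.3)²·(1 − (0.83)²) = 18.49·0.3111 = 5.7522.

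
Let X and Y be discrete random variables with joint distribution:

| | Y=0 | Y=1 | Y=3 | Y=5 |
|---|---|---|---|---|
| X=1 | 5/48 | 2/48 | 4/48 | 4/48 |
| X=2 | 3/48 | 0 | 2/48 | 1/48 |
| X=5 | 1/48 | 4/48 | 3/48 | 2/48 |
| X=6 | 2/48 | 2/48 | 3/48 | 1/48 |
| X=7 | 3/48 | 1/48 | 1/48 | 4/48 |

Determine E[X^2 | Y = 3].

244/13

P(Y = 3) = 13/48.
Σ X^2·P over the event = 1·(4/48) + 4·(2/48) + 25·(3/48) + 36·(3/48) + 49·(1/48) = 61/12.
E[X^2 | Y = 3] = (61/12) / (13/48) = 244/13.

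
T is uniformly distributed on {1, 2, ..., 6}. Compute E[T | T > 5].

Given T > 5, T is equally likely to be any of {6}.
E[T | T > 5] = (6) / 1 = 6.

6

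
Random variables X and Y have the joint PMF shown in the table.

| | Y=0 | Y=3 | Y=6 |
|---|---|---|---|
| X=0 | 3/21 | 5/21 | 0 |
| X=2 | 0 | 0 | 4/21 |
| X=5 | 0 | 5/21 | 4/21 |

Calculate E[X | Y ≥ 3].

P(Y ≥ 3) = 6/7.
Σ X·P over the event = 0·(5/21) + 2·(4/21) + 5·(5/21) + 5·(4/21) = 53/21.
E[X | Y ≥ 3] = (53/21) / (6/7) = 53/18.

53/18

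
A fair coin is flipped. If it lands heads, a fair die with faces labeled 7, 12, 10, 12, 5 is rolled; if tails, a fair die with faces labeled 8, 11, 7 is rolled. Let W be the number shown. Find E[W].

134/15

E[W | heads] = (7+12+10+12+5)/5 = 46/5.
E[W | tails] = (8+11+7)/3 = 26/3.
By the law of total expectation,
E[W] = (1/2)·(46/5) + (1/2)·(26/3) = 134/15.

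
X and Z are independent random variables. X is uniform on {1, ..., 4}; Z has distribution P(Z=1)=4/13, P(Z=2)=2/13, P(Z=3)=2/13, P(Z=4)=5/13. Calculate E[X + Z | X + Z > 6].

P(X + Z > 6) = 3/13.
Summing (X+Z)·P(x,y) over outcomes with X + Z > 6 gives 89/52.
E[X + Z | X + Z > 6] = (89/52) / (3/13) = 89/12.

89/12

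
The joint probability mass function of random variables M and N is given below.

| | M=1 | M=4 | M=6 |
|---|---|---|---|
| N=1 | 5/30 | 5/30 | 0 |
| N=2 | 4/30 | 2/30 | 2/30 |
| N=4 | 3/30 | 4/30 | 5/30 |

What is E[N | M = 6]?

P(M = 6) = 7/30.
Σ N·P over the event = 2·(2/30) + 4·(5/30) = 4/5.
E[N | M = 6] = (4/5) / (7/30) = 24/7.

24/7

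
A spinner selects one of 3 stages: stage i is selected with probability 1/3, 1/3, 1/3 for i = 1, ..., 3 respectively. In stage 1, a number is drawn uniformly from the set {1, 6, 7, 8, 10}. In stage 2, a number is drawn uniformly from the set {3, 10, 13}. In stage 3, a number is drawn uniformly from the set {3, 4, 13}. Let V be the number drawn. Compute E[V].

326/45

E[V | stage 1] = (1+6+7+8+10)/5 = 32/5.
E[V | stage 2] = (3+10+13)/3 = 26/3.
E[V | stage 3] = (3+4+13)/3 = 20/3.
By the law of total expectation,
E[V] = (1/3)·(32/5) + (1/3)·(26/3) + (1/3)·(20/3) = 326/45.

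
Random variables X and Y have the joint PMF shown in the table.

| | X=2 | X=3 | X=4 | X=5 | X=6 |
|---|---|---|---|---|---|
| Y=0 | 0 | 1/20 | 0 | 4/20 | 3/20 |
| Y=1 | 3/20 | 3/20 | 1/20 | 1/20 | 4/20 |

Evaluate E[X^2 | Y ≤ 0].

P(Y ≤ 0) = 2/5.
Σ X^2·P over the event = 9·(1/20) + 25·(4/20) + 36·(3/20) = 217/20.
E[X^2 | Y ≤ 0] = (217/20) / (2/5) = 217/8.

217/8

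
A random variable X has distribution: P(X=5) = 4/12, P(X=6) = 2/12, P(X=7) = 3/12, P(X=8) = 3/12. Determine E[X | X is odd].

P(X is odd) = 7/12.
Σ over the event: 5·1/3 + 7·1/4 = 41/12.
E[X | X is odd] = (41/12) / (7/12) = 41/7.

41/7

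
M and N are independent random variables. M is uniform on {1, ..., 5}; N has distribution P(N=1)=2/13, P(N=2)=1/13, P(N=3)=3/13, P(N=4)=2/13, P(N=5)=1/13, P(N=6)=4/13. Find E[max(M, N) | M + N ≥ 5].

P(M + N ≥ 5) = 54/65.
Summing max(M,N)·P(x,y) over outcomes with M + N ≥ 5 gives 262/65.
E[max(M, N) | M + N ≥ 5] = (262/65) / (54/65) = 131/27.

131/27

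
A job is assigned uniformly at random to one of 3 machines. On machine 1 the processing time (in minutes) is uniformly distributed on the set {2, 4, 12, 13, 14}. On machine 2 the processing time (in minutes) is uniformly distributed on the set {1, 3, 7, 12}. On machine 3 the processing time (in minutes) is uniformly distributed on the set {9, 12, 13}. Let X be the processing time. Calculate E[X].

E[X | machine 1] = (2+4+12+13+14)/5 = 9.
E[X | machine 2] = (1+3+7+12)/4 = 23/4.
E[X | machine 3] = (9+12+13)/3 = 34/3.
By the law of total expectation,
E[X] = (1/3)·(9) + (1/3)·(23/4) + (1/3)·(34/3) = 313/36.

313/36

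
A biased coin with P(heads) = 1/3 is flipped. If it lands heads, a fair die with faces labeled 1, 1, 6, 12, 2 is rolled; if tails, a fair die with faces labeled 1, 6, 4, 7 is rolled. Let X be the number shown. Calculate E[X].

67/15

E[X | heads] = (1+1+6+12+2)/5 = 22/5.
E[X | tails] = (1+6+4+7)/4 = 9/2.
By the law of total expectation,
E[X] = (1/3)·(22/5) + (2/3)·(9/2) = 67/15.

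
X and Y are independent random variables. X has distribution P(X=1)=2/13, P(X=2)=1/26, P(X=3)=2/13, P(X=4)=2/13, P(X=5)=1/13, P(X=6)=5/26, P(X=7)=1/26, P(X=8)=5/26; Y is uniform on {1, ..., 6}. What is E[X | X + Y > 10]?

P(X + Y > 10) = 35/156.
Summing X·P(x,y) over outcomes with X + Y > 10 gives 251/156.
E[X | X + Y > 10] = (251/156) / (35/156) = 251/35.

251/35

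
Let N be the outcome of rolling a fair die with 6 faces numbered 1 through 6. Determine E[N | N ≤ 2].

Given N ≤ 2, N is equally likely to be any of {1, 2}.
E[N | N ≤ 2] = (1 + 2) / 2 = 3/2.

3/2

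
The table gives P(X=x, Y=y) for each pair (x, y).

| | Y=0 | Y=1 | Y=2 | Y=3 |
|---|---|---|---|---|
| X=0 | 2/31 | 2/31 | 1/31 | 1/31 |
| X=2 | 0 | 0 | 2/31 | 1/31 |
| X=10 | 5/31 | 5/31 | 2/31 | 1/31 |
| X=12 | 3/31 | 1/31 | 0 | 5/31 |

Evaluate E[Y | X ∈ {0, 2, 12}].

5/3

P(X ∈ {0, 2, 12}) = 18/31.
Summing Y·P(X=x,Y=y) over the conditioning event gives 30/31.
E[Y | X ∈ {0, 2, 12}] = (30/31) / (18/31) = 5/3.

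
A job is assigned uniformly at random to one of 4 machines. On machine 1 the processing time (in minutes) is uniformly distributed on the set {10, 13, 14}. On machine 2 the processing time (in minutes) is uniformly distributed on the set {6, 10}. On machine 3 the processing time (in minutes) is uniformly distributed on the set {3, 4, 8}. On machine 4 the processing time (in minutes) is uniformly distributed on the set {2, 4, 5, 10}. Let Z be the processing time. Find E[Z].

367/48

E[Z | machine 1] = (10+13+14)/3 = 37/3.
E[Z | machine 2] = (6+10)/2 = 8.
E[Z | machine 3] = (3+4+8)/3 = 5.
E[Z | machine 4] = (2+4+5+10)/4 = 21/4.
By the law of total expectation,
E[Z] = (1/4)·(37/3) + (1/4)·(8) + (1/4)·(5) + (1/4)·(21/4) = 367/48.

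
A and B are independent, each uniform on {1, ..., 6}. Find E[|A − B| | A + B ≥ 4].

68/33

P(A + B ≥ 4) = 11/12.
Summing |A−B|·P(x,y) over outcomes with A + B ≥ 4 gives 17/9.
E[|A − B| | A + B ≥ 4] = (17/9) / (11/12) = 68/33.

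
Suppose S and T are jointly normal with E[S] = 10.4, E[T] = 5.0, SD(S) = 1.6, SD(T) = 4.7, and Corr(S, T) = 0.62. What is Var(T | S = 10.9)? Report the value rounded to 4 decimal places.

Var(T | S=x) = (1 − ρ²)·σ_T².
Var(T | S=10.9) = (4.7)²·(1 − (0.62)²) = 22.09·0.6156 = 13.5986.

13.5986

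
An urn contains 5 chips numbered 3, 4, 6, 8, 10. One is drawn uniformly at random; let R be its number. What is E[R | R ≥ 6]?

8

P(R ≥ 6) = 3/5.
Σ over the event: 6·1/5 + 8·1/5 + 10·1/5 = 24/5.
E[R | R ≥ 6] = (24/5) / (3/5) = 8.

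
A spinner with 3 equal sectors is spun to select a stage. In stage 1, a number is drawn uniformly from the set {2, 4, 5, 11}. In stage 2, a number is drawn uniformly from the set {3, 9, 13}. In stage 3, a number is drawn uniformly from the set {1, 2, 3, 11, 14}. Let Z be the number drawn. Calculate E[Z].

601/90

E[Z | stage 1] = (2+4+5+11)/4 = 11/2.
E[Z | stage 2] = (3+9+13)/3 = 25/3.
E[Z | stage 3] = (1+2+3+11+14)/5 = 31/5.
By the law of total expectation,
E[Z] = (1/3)·(11/2) + (1/3)·(25/3) + (1/3)·(31/5) = 601/90.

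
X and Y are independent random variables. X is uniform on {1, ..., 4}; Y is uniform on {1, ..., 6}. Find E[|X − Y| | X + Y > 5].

P(X + Y > 5) = 7/12.
Summing |X−Y|·P(x,y) over outcomes with X + Y > 5 gives 5/4.
E[|X − Y| | X + Y > 5] = (5/4) / (7/12) = 15/7.

15/7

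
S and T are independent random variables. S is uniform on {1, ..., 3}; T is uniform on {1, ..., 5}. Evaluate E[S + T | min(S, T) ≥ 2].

P(min(S, T) ≥ 2) = 8/15.
Summing (S+T)·P(x,y) over outcomes with min(S, T) ≥ 2 gives 16/5.
E[S + T | min(S, T) ≥ 2] = (16/5) / (8/15) = 6.

6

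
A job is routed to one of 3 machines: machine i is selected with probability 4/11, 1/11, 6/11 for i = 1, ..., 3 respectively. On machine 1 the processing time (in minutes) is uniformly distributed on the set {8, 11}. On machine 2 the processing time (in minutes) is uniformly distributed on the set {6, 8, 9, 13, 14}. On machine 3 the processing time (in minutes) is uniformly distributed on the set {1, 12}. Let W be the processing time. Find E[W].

87/11

E[W | machine 1] = (8+11)/2 = 19/2.
E[W | machine 2] = (6+8+9+13+14)/5 = 10.
E[W | machine 3] = (1+12)/2 = 13/2.
E[W] = (4/11)·(19/2) + (1/11)·(10) + (6/11)·(13/2) = 87/11.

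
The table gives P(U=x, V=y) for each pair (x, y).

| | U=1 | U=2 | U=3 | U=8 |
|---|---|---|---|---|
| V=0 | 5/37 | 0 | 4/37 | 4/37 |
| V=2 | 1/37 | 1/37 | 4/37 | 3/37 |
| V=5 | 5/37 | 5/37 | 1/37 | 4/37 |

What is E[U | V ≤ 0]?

49/13

P(V ≤ 0) = 13/37.
Σ U·P over the event = 1·(5/37) + 3·(4/37) + 8·(4/37) = 49/37.
E[U | V ≤ 0] = (49/37) / (13/37) = 49/13.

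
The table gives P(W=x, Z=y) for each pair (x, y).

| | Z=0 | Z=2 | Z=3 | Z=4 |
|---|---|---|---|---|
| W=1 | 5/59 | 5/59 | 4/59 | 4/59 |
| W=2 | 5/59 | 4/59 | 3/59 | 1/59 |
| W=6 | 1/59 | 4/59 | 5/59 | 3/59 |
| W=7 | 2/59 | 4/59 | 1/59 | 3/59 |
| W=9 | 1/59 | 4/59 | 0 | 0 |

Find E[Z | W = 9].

P(W = 9) = 5/59.
Σ Z·P over the event = 0·(1/59) + 2·(4/59) = 8/59.
E[Z | W = 9] = (8/59) / (5/59) = 8/5.

8/5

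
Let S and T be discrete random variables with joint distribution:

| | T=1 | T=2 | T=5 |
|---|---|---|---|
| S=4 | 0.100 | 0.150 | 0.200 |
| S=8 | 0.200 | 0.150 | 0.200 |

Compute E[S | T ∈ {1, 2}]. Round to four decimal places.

6.3333

P(T ∈ {1, 2}) = 0.600.
Summing S·P(S=x,T=y) over the conditioning event gives 3.800.
E[S | T ∈ {1, 2}] = (3.800) / (0.600) = 6.3333.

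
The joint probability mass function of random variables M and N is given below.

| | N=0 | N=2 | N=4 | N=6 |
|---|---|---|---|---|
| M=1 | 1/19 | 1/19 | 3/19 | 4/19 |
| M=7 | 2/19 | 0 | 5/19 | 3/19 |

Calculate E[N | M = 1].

P(M = 1) = 9/19.
Σ N·P over the event = 0·(1/19) + 2·(1/19) + 4·(3/19) + 6·(4/19) = 2.
E[N | M = 1] = (2) / (9/19) = 38/9.

38/9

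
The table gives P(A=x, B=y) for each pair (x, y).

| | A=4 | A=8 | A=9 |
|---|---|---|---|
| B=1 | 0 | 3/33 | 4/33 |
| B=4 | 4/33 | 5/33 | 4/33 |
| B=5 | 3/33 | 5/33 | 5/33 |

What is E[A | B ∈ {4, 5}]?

189/26

P(B ∈ {4, 5}) = 26/33.
Σ A·P over the event = 4·(4/33) + 4·(3/33) + 8·(5/33) + 8·(5/33) + 9·(4/33) + 9·(5/33) = 63/11.
E[A | B ∈ {4, 5}] = (63/11) / (26/33) = 189/26.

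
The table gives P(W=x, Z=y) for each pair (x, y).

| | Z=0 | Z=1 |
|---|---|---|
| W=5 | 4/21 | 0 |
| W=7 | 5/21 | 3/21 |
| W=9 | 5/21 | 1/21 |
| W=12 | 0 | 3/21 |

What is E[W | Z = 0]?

50/7

P(Z = 0) = 2/3.
Σ W·P over the event = 5·(4/21) + 7·(5/21) + 9·(5/21) = 100/21.
E[W | Z = 0] = (100/21) / (2/3) = 50/7.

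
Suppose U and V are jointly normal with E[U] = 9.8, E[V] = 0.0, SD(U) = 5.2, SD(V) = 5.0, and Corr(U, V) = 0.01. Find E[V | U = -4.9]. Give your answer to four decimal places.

E[V | U=x] = μ_V + ρ(σ_V/σ_U)(x − μ_U) for jointly normal variables.
E[V | U=-4.9] = 0.0 + (0.01)·(5.0/5.2)·(-4.9 − (9.8)) = 0.0 + (0.0096154)·(-14.7) = -0.1413.

-0.1413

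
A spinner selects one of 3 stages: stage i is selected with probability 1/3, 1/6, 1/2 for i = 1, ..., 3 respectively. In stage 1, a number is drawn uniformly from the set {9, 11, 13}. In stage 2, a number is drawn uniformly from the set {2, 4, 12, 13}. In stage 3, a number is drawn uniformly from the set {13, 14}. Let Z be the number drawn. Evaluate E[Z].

E[Z | stage 1] = (9+11+13)/3 = 11.
E[Z | stage 2] = (2+4+12+13)/4 = 31/4.
E[Z | stage 3] = (13+14)/2 = 27/2.
By the law of total expectation,
E[Z] = (1/3)·(11) + (1/6)·(31/4) + (1/2)·(27/2) = 281/24.

281/24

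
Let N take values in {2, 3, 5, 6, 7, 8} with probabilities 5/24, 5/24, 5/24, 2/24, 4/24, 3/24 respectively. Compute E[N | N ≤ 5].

P(N ≤ 5) = 5/8.
Σ over the event: 2·5/24 + 3·5/24 + 5·5/24 = 25/12.
E[N | N ≤ 5] = (25/12) / (5/8) = 10/3.

10/3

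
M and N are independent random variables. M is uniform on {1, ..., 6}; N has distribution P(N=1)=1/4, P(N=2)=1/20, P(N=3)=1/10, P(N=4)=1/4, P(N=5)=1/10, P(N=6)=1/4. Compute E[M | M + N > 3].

404/109

P(M + N > 3) = 109/120.
Summing M·P(x,y) over outcomes with M + N > 3 gives 101/30.
E[M | M + N > 3] = (101/30) / (109/120) = 404/109.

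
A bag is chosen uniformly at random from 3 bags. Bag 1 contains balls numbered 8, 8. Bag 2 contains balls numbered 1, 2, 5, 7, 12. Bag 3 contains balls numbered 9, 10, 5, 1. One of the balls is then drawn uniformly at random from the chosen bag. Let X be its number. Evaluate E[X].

E[X | bag 1] = (8+8)/2 = 8.
E[X | bag 2] = (1+2+5+7+12)/5 = 27/5.
E[X | bag 3] = (9+10+5+1)/4 = 25/4.
By the law of total expectation,
E[X] = (1/3)·(8) + (1/3)·(27/5) + (1/3)·(25/4) = 131/20.

131/20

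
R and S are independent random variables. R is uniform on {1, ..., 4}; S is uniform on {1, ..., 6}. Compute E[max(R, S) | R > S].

10/3

Outcomes with R > S: (2,1), (3,1), (3,2), (4,1), (4,2), (4,3), each with probability 1/24.
E[max(R, S) | R > S] = (2 + 3 + 3 + 4 + 4 + 4) / 6 = 10/3.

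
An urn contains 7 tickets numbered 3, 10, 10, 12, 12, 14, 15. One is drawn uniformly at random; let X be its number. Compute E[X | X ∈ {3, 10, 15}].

P(X ∈ {3, 10, 15}) = 4/7.
Σ over the event: 3·1/7 + 10·2/7 + 15·1/7 = 38/7.
E[X | X ∈ {3, 10, 15}] = (38/7) / (4/7) = 19/2.

19/2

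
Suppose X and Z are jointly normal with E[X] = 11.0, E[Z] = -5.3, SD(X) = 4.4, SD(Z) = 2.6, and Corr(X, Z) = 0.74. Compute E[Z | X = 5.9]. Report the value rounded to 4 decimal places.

For a bivariate normal, E[Z | X=x] = μ_Z + ρ·(σ_Z/σ_X)·(x − μ_X).
E[Z | X=5.9] = -5.3 + (0.74)·(2.6/4.4)·(5.9 − (11.0)) = -5.3 + (0.43727)·(-5.1) = -7.5301.

-7.5301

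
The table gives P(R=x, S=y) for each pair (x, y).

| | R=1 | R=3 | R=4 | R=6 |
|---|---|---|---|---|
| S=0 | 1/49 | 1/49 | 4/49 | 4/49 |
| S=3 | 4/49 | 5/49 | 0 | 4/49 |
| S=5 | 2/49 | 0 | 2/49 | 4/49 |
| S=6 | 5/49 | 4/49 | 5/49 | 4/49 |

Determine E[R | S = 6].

P(S = 6) = 18/49.
Σ R·P over the event = 1·(5/49) + 3·(4/49) + 4·(5/49) + 6·(4/49) = 61/49.
E[R | S = 6] = (61/49) / (18/49) = 61/18.

61/18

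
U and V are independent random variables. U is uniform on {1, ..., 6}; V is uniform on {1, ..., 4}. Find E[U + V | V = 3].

Outcomes with V = 3: (1,3), (2,3), (3,3), (4,3), (5,3), (6,3), each with probability 1/24.
E[U + V | V = 3] = (4 + 5 + 6 + 7 + 8 + 9) / 6 = 13/2.

13/2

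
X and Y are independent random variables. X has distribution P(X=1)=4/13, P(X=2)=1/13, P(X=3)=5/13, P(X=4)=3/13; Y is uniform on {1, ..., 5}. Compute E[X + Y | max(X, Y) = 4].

139/22

P(max(X, Y) = 4) = 22/65.
Summing (X+Y)·P(x,y) over outcomes with max(X, Y) = 4 gives 139/65.
E[X + Y | max(X, Y) = 4] = (139/65) / (22/65) = 139/22.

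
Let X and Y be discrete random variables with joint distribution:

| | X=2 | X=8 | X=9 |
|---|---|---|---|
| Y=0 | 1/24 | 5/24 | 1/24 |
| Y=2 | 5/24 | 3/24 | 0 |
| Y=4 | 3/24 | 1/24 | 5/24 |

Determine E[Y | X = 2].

22/9

P(X = 2) = 3/8.
Σ Y·P over the event = 0·(1/24) + 2·(5/24) + 4·(3/24) = 11/12.
E[Y | X = 2] = (11/12) / (3/8) = 22/9.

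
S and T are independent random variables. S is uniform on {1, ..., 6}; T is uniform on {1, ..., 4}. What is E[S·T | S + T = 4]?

10/3

Outcomes with S + T = 4: (1,3), (2,2), (3,1), each with probability 1/24.
E[S·T | S + T = 4] = (3 + 4 + 3) / 3 = 10/3.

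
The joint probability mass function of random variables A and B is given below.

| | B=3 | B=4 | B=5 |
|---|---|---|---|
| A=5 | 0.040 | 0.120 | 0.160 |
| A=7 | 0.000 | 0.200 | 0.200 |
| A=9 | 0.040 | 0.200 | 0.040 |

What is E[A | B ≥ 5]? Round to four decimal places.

6.4000

P(B ≥ 5) = 0.400.
Σ A·P over the event = 5·(0.160) + 7·(0.200) + 9·(0.040) = 2.560.
E[A | B ≥ 5] = (2.560) / (0.400) = 6.4000.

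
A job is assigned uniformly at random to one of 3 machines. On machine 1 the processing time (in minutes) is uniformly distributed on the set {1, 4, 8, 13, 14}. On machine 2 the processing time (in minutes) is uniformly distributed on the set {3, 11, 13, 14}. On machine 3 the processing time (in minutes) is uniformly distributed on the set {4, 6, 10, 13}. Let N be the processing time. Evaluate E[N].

53/6

E[N | machine 1] = (1+4+8+13+14)/5 = 8.
E[N | machine 2] = (3+11+13+14)/4 = 41/4.
E[N | machine 3] = (4+6+10+13)/4 = 33/4.
E[N] = (1/3)·(8) + (1/3)·(41/4) + (1/3)·(33/4) = 53/6.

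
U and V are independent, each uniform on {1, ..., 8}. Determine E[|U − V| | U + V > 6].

142/49

P(U + V > 6) = 49/64.
Summing |U−V|·P(x,y) over outcomes with U + V > 6 gives 71/32.
E[|U − V| | U + V > 6] = (71/32) / (49/64) = 142/49.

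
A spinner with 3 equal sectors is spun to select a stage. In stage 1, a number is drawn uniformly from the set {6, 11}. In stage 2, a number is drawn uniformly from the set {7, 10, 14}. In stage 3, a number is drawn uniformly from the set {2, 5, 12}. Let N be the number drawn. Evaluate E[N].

E[N | stage 1] = (6+11)/2 = 17/2.
E[N | stage 2] = (7+10+14)/3 = 31/3.
E[N | stage 3] = (2+5+12)/3 = 19/3.
E[N] = (1/3)·(17/2) + (1/3)·(31/3) + (1/3)·(19/3) = 151/18.

151/18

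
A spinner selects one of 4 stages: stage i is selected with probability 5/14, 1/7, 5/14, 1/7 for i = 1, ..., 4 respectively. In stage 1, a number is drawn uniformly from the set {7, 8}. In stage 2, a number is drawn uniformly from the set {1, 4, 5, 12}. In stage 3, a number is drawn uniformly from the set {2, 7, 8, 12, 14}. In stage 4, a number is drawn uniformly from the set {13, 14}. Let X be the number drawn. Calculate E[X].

237/28

E[X | stage 1] = (7+8)/2 = 15/2.
E[X | stage 2] = (1+4+5+12)/4 = 11/2.
E[X | stage 3] = (2+7+8+12+14)/5 = 43/5.
E[X | stage 4] = (13+14)/2 = 27/2.
By the law of total expectation,
E[X] = (5/14)·(15/2) + (1/7)·(11/2) + (5/14)·(43/5) + (1/7)·(27/2) = 237/28.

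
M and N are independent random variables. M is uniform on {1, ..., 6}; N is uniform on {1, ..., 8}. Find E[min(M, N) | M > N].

7/3

P(M > N) = 5/16.
Summing min(M,N)·P(x,y) over outcomes with M > N gives 35/48.
E[min(M, N) | M > N] = (35/48) / (5/16) = 7/3.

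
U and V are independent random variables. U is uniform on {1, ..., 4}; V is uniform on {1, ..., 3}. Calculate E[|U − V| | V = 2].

P(V = 2) = 1/3.
Summing |U−V|·P(x,y) over outcomes with V = 2 gives 1/3.
E[|U − V| | V = 2] = (1/3) / (1/3) = 1.

1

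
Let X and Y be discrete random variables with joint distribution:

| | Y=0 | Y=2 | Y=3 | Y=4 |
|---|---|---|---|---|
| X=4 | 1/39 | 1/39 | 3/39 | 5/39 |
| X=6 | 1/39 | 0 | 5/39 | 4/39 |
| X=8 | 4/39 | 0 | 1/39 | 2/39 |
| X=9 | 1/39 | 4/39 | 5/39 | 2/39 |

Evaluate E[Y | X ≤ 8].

P(X ≤ 8) = 9/13.
Summing Y·P(X=x,Y=y) over the conditioning event gives 73/39.
E[Y | X ≤ 8] = (73/39) / (9/13) = 73/27.

73/27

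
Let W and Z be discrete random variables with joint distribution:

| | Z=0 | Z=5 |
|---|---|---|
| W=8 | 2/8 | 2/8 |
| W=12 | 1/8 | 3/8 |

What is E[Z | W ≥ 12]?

15/4

P(W ≥ 12) = 1/2.
Σ Z·P over the event = 0·(1/8) + 5·(3/8) = 15/8.
E[Z | W ≥ 12] = (15/8) / (1/2) = 15/4.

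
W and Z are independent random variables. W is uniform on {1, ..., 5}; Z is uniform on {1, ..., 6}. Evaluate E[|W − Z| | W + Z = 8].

Outcomes with W + Z = 8: (2,6), (3,5), (4,4), (5,3), each with probability 1/30.
E[|W − Z| | W + Z = 8] = (4 + 2 + 0 + 2) / 4 = 2.

2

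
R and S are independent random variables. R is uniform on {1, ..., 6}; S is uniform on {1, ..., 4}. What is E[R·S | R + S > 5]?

P(R + S > 5) = 7/12.
Summing RS·P(x,y) over outcomes with R + S > 5 gives 175/24.
E[R·S | R + S > 5] = (175/24) / (7/12) = 25/2.

25/2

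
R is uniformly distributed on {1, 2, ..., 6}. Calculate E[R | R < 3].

Given R < 3, R is equally likely to be any of {1, 2}.
E[R | R < 3] = (1 + 2) / 2 = 3/2.

3/2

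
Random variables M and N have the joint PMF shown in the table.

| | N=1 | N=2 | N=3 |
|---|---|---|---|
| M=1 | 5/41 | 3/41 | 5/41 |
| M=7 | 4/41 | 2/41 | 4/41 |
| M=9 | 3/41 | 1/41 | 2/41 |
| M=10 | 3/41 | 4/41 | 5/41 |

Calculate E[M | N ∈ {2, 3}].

P(N ∈ {2, 3}) = 26/41.
Summing M·P(M=x,N=y) over the conditioning event gives 167/41.
E[M | N ∈ {2, 3}] = (167/41) / (26/41) = 167/26.

167/26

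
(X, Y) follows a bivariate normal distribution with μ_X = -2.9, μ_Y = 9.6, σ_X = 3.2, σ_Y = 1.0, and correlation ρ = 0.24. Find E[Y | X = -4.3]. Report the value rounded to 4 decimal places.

9.4950

E[Y | X=x] = μ_Y + ρ(σ_Y/σ_X)(x − μ_X) for jointly normal variables.
E[Y | X=-4.3] = 9.6 + (0.24)·(1.0/3.2)·(-4.3 − (-2.9)) = 9.6 + (0.075)·(-1.4) = 9.4950.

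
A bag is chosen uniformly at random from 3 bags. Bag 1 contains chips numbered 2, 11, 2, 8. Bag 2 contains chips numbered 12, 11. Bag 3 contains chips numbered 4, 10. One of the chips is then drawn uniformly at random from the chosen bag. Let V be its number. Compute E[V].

E[V | bag 1] = (2+11+2+8)/4 = 23/4.
E[V | bag 2] = (12+11)/2 = 23/2.
E[V | bag 3] = (4+10)/2 = 7.
E[V] = (1/3)·(23/4) + (1/3)·(23/2) + (1/3)·(7) = 97/12.

97/12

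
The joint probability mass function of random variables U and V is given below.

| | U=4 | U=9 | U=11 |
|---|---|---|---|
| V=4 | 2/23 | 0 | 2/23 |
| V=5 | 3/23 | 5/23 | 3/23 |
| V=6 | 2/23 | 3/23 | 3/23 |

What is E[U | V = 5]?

90/11

P(V = 5) = 11/23.
Σ U·P over the event = 4·(3/23) + 9·(5/23) + 11·(3/23) = 90/23.
E[U | V = 5] = (90/23) / (11/23) = 90/11.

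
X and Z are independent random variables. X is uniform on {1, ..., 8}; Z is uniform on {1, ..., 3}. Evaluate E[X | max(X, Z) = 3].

Outcomes with max(X, Z) = 3: (1,3), (2,3), (3,1), (3,2), (3,3), each with probability 1/24.
E[X | max(X, Z) = 3] = (1 + 2 + 3 + 3 + 3) / 5 = 12/5.

12/5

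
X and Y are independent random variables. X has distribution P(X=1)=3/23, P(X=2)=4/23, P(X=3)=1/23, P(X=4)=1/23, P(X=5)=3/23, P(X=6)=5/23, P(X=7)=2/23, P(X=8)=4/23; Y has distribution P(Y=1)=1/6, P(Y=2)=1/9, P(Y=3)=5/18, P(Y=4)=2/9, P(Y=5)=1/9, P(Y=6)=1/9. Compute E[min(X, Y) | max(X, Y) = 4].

P(max(X, Y) = 4) = 1/9.
Summing min(X,Y)·P(x,y) over outcomes with max(X, Y) = 4 gives 47/207.
E[min(X, Y) | max(X, Y) = 4] = (47/207) / (1/9) = 47/23.

47/23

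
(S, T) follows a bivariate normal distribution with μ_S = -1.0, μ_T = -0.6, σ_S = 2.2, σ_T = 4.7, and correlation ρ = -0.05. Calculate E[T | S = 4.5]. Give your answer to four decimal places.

The regression of T on S has slope ρ·σ_T/σ_S and passes through (μ_S, μ_T).
E[T | S=4.5] = -0.6 + (-0.05)·(4.7/2.2)·(4.5 − (-1.0)) = -0.6 + (-0.10682)·(5.5) = -1.1875.

-1.1875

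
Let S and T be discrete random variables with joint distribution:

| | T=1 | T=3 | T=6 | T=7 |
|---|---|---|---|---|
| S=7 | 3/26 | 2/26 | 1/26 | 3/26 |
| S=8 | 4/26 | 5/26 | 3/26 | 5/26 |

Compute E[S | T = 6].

31/4

P(T = 6) = 2/13.
Σ S·P over the event = 7·(1/26) + 8·(3/26) = 31/26.
E[S | T = 6] = (31/26) / (2/13) = 31/4.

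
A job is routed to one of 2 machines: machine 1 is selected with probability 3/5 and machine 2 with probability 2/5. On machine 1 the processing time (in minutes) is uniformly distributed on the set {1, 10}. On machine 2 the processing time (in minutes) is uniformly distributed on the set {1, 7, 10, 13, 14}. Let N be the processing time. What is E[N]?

E[N | machine 1] = (1+10)/2 = 11/2.
E[N | machine 2] = (1+7+10+13+14)/5 = 9.
E[N] = (3/5)·(11/2) + (2/5)·(9) = 69/10.

69/10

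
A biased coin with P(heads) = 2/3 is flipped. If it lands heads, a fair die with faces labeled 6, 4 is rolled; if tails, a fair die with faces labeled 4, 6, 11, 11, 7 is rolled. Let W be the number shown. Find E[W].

89/15

E[W | heads] = (6+4)/2 = 5.
E[W | tails] = (4+6+11+11+7)/5 = 39/5.
E[W] = (2/3)·(5) + (1/3)·(39/5) = 89/15.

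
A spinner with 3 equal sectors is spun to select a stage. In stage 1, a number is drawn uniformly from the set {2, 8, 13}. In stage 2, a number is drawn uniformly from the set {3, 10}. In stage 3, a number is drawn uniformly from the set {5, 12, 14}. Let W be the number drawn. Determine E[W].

49/6

E[W | stage 1] = (2+8+13)/3 = 23/3.
E[W | stage 2] = (3+10)/2 = 13/2.
E[W | stage 3] = (5+12+14)/3 = 31/3.
E[W] = (1/3)·(23/3) + (1/3)·(13/2) + (1/3)·(31/3) = 49/6.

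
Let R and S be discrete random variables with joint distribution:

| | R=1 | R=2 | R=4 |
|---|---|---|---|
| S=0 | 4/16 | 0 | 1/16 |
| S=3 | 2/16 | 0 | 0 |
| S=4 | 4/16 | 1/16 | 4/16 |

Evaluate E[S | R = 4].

16/5

P(R = 4) = 5/16.
Σ S·P over the event = 0·(1/16) + 4·(4/16) = 1.
E[S | R = 4] = (1) / (5/16) = 16/5.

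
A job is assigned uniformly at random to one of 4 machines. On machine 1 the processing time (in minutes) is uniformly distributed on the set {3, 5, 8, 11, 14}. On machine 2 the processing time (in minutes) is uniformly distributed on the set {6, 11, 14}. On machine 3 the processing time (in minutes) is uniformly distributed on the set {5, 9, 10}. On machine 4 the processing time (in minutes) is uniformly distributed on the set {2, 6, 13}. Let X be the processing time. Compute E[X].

503/60

E[X | machine 1] = (3+5+8+11+14)/5 = 41/5.
E[X | machine 2] = (6+11+14)/3 = 31/3.
E[X | machine 3] = (5+9+10)/3 = 8.
E[X | machine 4] = (2+6+13)/3 = 7.
E[X] = (1/4)·(41/5) + (1/4)·(31/3) + (1/4)·(8) + (1/4)·(7) = 503/60.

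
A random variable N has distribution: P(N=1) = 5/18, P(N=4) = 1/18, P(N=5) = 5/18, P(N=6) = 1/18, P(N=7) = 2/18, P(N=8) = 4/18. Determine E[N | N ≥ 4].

P(N ≥ 4) = 13/18.
Σ over the event: 4·1/18 + 5·5/18 + 6·1/18 + 7·1/9 + 8·2/9 = 9/2.
E[N | N ≥ 4] = (9/2) / (13/18) = 81/13.

81/13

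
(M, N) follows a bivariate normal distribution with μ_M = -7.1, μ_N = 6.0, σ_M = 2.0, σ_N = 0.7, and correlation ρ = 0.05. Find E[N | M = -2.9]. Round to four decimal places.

The regression of N on M has slope ρ·σ_N/σ_M and passes through (μ_M, μ_N).
E[N | M=-2.9] = 6.0 + (0.05)·(0.7/2.0)·(-2.9 − (-7.1)) = 6.0 + (0.0175)·(4.2) = 6.0735.

6.0735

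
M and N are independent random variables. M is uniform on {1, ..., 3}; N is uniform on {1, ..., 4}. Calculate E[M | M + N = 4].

Outcomes with M + N = 4: (1,3), (2,2), (3,1), each with probability 1/12.
E[M | M + N = 4] = (1 + 2 + 3) / 3 = 2.

2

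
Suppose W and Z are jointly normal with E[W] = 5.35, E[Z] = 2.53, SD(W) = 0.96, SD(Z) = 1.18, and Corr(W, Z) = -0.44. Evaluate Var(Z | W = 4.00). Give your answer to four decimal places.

1.1228

Var(Z | W=x) = (1 − ρ²)·σ_Z².
Var(Z | W=4.00) = (1.18)²·(1 − (-0.44)²) = 1.3924·0.8064 = 1.1228.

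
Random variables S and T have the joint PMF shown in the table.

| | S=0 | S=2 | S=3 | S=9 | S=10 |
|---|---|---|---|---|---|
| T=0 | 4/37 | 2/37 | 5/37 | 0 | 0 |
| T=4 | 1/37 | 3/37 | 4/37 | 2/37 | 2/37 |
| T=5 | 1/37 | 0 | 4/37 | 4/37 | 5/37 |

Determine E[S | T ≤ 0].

P(T ≤ 0) = 11/37.
Σ S·P over the event = 0·(4/37) + 2·(2/37) + 3·(5/37) = 19/37.
E[S | T ≤ 0] = (19/37) / (11/37) = 19/11.

19/11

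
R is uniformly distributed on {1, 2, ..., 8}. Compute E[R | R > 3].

Given R > 3, R is equally likely to be any of {4, 5, 6, 7, 8}.
E[R | R > 3] = (4 + 5 + 6 + 7 + 8) / 5 = 6.

6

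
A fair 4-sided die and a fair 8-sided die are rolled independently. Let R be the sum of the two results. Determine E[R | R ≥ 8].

66/7

P(R ≥ 8) = 7/16.
Σ over the event: 8·1/8 + 9·1/8 + 10·3/32 + 11·1/16 + 12·1/32 = 33/8.
E[R | R ≥ 8] = (33/8) / (7/16) = 66/7.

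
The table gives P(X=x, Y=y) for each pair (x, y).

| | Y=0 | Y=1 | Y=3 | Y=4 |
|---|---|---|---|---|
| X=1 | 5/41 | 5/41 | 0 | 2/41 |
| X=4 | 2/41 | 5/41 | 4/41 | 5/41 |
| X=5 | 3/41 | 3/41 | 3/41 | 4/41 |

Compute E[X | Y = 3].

P(Y = 3) = 7/41.
Summing X·P(X=x,Y=y) over the conditioning event gives 31/41.
E[X | Y = 3] = (31/41) / (7/41) = 31/7.

31/7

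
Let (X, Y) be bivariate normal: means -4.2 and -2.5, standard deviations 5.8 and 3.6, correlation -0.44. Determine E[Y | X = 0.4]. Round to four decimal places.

The regression of Y on X has slope ρ·σ_Y/σ_X and passes through (μ_X, μ_Y).
E[Y | X=0.4] = -2.5 + (-0.44)·(3.6/5.8)·(0.4 − (-4.2)) = -2.5 + (-0.2731)·(4.6) = -3.7563.

-3.7563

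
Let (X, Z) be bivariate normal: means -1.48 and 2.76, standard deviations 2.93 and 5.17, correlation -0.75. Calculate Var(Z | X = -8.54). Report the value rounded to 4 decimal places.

11.6939

Var(Z | X=x) = (1 − ρ²)·σ_Z².
Var(Z | X=-8.54) = (5.17)²·(1 − (-0.75)²) = 26.7289·0.4375 = 11.6939.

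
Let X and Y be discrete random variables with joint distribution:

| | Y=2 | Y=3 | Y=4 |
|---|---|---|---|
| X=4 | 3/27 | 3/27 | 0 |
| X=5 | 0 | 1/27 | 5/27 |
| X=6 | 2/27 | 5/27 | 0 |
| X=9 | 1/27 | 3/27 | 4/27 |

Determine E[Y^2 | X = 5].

P(X = 5) = 2/9.
Summing Y^2·P(X=x,Y=y) over the conditioning event gives 89/27.
E[Y^2 | X = 5] = (89/27) / (2/9) = 89/6.

89/6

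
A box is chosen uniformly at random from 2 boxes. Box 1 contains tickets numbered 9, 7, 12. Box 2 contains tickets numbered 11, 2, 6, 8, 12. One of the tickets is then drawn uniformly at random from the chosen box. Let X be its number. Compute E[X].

E[X | box 1] = (9+7+12)/3 = 28/3.
E[X | box 2] = (11+2+6+8+12)/5 = 39/5.
E[X] = (1/2)·(28/3) + (1/2)·(39/5) = 257/30.

257/30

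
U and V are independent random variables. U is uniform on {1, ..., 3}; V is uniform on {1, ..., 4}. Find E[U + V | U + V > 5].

19/3

Outcomes with U + V > 5: (2,4), (3,3), (3,4), each with probability 1/12.
E[U + V | U + V > 5] = (6 + 6 + 7) / 3 = 19/3.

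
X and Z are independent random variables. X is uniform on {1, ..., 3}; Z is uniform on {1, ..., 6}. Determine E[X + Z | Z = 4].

P(Z = 4) = 1/6.
Summing (X+Z)·P(x,y) over outcomes with Z = 4 gives 1.
E[X + Z | Z = 4] = (1) / (1/6) = 6.

6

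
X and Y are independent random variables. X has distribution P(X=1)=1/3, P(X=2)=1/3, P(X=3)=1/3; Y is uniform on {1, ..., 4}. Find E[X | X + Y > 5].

P(X + Y > 5) = 1/4.
Summing X·P(x,y) over outcomes with X + Y > 5 gives 2/3.
E[X | X + Y > 5] = (2/3) / (1/4) = 8/3.

8/3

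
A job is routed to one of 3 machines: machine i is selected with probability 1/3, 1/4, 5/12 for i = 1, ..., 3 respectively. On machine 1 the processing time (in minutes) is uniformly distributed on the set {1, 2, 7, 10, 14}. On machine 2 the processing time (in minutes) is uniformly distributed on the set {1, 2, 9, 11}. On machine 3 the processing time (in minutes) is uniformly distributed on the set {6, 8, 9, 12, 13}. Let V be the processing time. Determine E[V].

1849/240

E[V | machine 1] = (1+2+7+10+14)/5 = 34/5.
E[V | machine 2] = (1+2+9+11)/4 = 23/4.
E[V | machine 3] = (6+8+9+12+13)/5 = 48/5.
E[V] = (1/3)·(34/5) + (1/4)·(23/4) + (5/12)·(48/5) = 1849/240.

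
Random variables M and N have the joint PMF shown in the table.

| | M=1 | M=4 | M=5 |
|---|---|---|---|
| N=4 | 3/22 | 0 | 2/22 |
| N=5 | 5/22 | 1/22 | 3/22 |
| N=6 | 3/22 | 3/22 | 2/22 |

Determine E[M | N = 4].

P(N = 4) = 5/22.
Σ M·P over the event = 1·(3/22) + 5·(2/22) = 13/22.
E[M | N = 4] = (13/22) / (5/22) = 13/5.

13/5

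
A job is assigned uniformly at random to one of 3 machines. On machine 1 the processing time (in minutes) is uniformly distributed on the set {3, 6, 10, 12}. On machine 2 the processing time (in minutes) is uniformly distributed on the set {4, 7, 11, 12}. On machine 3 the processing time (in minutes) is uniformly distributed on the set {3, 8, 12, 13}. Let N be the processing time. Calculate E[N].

E[N | machine 1] = (3+6+10+12)/4 = 31/4.
E[N | machine 2] = (4+7+11+12)/4 = 17/2.
E[N | machine 3] = (3+8+12+13)/4 = 9.
E[N] = (1/3)·(31/4) + (1/3)·(17/2) + (1/3)·(9) = 101/12.

101/12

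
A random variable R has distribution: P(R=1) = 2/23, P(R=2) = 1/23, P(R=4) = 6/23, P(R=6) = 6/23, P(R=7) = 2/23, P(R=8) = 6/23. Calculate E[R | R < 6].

P(R < 6) = 9/23.
Σ over the event: 1·2/23 + 2·1/23 + 4·6/23 = 28/23.
E[R | R < 6] = (28/23) / (9/23) = 28/9.

28/9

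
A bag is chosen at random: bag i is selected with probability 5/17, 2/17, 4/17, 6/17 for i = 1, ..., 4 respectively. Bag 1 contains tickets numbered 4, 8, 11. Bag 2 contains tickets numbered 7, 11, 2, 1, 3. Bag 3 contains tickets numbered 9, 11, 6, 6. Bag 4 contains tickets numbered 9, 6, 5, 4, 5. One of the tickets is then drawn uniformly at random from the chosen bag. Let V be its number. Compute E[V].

E[V | bag 1] = (4+8+11)/3 = 23/3.
E[V | bag 2] = (7+11+2+1+3)/5 = 24/5.
E[V | bag 3] = (9+11+6+6)/4 = 8.
E[V | bag 4] = (9+6+5+4+5)/5 = 29/5.
E[V] = (5/17)·(23/3) + (2/17)·(24/5) + (4/17)·(8) + (6/17)·(29/5) = 1721/255.

1721/255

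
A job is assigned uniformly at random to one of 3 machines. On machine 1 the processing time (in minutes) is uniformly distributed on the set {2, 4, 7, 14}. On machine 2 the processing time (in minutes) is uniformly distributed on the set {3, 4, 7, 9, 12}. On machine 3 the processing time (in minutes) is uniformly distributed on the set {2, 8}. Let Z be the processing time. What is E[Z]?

25/4

E[Z | machine 1] = (2+4+7+14)/4 = 27/4.
E[Z | machine 2] = (3+4+7+9+12)/5 = 7.
E[Z | machine 3] = (2+8)/2 = 5.
By the law of total expectation,
E[Z] = (1/3)·(27/4) + (1/3)·(7) + (1/3)·(5) = 25/4.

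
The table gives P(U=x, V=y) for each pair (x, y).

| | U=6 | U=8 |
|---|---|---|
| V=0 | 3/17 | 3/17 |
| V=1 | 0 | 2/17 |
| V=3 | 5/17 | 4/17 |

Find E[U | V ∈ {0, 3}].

104/15

P(V ∈ {0, 3}) = 15/17.
Σ U·P over the event = 6·(3/17) + 6·(5/17) + 8·(3/17) + 8·(4/17) = 104/17.
E[U | V ∈ {0, 3}] = (104/17) / (15/17) = 104/15.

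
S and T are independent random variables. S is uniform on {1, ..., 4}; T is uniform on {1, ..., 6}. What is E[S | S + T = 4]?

2

P(S + T = 4) = 1/8.
Summing S·P(x,y) over outcomes with S + T = 4 gives 1/4.
E[S | S + T = 4] = (1/4) / (1/8) = 2.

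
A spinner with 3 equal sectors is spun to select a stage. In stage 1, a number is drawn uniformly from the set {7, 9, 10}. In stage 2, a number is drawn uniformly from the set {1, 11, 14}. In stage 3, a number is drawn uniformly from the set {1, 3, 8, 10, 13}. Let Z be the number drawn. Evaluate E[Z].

E[Z | stage 1] = (7+9+10)/3 = 26/3.
E[Z | stage 2] = (1+11+14)/3 = 26/3.
E[Z | stage 3] = (1+3+8+10+13)/5 = 7.
By the law of total expectation,
E[Z] = (1/3)·(26/3) + (1/3)·(26/3) + (1/3)·(7) = 73/9.

73/9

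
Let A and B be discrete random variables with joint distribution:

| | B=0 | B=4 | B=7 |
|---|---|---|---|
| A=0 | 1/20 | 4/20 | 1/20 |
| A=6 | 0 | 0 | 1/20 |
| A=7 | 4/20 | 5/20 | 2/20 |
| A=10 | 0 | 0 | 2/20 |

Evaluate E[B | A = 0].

P(A = 0) = 3/10.
Σ B·P over the event = 0·(1/20) + 4·(4/20) + 7·(1/20) = 23/20.
E[B | A = 0] = (23/20) / (3/10) = 23/6.

23/6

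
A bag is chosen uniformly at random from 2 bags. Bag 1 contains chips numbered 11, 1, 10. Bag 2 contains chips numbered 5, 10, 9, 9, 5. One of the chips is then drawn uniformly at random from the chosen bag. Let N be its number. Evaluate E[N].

E[N | bag 1] = (11+1+10)/3 = 22/3.
E[N | bag 2] = (5+10+9+9+5)/5 = 38/5.
E[N] = (1/2)·(22/3) + (1/2)·(38/5) = 112/15.

112/15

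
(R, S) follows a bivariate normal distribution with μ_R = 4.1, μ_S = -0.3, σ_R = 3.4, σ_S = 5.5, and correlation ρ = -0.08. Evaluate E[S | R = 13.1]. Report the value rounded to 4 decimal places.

-1.4647

E[S | R=x] = μ_S + ρ(σ_S/σ_R)(x − μ_R) for jointly normal variables.
E[S | R=13.1] = -0.3 + (-0.08)·(5.5/3.4)·(13.1 − (4.1)) = -0.3 + (-0.12941)·(9) = -1.4647.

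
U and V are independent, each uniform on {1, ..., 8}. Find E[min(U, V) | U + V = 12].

Outcomes with U + V = 12: (4,8), (5,7), (6,6), (7,5), (8,4), each with probability 1/64.
E[min(U, V) | U + V = 12] = (4 + 5 + 6 + 5 + 4) / 5 = 24/5.

24/5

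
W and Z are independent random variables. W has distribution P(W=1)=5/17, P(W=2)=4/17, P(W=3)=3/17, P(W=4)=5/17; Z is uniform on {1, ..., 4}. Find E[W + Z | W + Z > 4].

P(W + Z > 4) = 21/34.
Summing (W+Z)·P(x,y) over outcomes with W + Z > 4 gives 253/68.
E[W + Z | W + Z > 4] = (253/68) / (21/34) = 253/42.

253/42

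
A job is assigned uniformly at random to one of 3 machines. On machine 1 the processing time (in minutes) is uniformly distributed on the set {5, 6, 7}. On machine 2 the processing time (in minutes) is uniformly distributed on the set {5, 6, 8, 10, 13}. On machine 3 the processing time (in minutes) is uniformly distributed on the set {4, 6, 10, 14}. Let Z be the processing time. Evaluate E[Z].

229/30

E[Z | machine 1] = (5+6+7)/3 = 6.
E[Z | machine 2] = (5+6+8+10+13)/5 = 42/5.
E[Z | machine 3] = (4+6+10+14)/4 = 17/2.
E[Z] = (1/3)·(6) + (1/3)·(42/5) + (1/3)·(17/2) = 229/30.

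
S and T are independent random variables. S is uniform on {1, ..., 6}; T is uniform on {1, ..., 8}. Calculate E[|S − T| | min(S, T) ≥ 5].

5/4

Outcomes with min(S, T) ≥ 5: (5,5), (5,6), (5,7), (5,8), (6,5), (6,6), (6,7), (6,8), each with probability 1/48.
E[|S − T| | min(S, T) ≥ 5] = (0 + 1 + 2 + 3 + 1 + 0 + 1 + 2) / 8 = 5/4.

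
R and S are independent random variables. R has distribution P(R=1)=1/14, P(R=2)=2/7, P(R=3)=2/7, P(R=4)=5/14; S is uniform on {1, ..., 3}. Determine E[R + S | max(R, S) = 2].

P(max(R, S) = 2) = 3/14.
Summing (R+S)·P(x,y) over outcomes with max(R, S) = 2 gives 31/42.
E[R + S | max(R, S) = 2] = (31/42) / (3/14) = 31/9.

31/9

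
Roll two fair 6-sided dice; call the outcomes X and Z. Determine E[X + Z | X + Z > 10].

34/3

P(X + Z > 10) = 1/12.
Summing (X+Z)·P(x,y) over outcomes with X + Z > 10 gives 17/18.
E[X + Z | X + Z > 10] = (17/18) / (1/12) = 34/3.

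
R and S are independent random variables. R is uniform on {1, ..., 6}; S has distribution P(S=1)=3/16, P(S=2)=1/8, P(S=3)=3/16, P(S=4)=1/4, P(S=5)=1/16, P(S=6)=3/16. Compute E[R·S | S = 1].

7/2

P(S = 1) = 3/16.
Summing RS·P(x,y) over outcomes with S = 1 gives 21/32.
E[R·S | S = 1] = (21/32) / (3/16) = 7/2.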